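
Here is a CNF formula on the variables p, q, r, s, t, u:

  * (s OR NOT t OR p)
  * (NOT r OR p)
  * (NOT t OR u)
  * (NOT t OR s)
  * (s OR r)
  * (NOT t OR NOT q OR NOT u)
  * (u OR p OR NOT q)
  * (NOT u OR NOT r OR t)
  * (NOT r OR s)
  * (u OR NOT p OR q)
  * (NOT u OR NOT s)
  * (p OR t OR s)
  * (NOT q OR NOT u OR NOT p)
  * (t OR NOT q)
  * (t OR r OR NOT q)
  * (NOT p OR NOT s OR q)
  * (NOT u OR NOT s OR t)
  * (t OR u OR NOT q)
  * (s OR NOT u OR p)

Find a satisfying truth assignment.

p = False  q = False  r = False  s = True  t = False  u = False

Check each clause:
  1. (s OR p OR NOT t) — NOT t is true.
  2. (p OR NOT r) — NOT r is true.
  3. (u OR NOT t) — NOT t is true.
  4. (s OR NOT t) — NOT t is true.
  5. (r OR s) — s is true.
  6. (NOT q OR NOT u OR NOT t) — NOT u is true.
  7. (u OR NOT q OR p) — NOT q is true.
  8. (t OR NOT u OR NOT r) — NOT r is true.
  9. (s OR NOT r) — s is true.
  10. (u OR NOT p OR q) — NOT p is true.
  11. (NOT s OR NOT u) — NOT u is true.
  12. (s OR p OR t) — s is true.
  13. (NOT q OR NOT u OR NOT p) — NOT u is true.
  14. (t OR NOT q) — NOT q is true.
  15. (r OR NOT q OR t) — NOT q is true.
  16. (NOT s OR q OR NOT p) — NOT p is true.
  17. (NOT s OR NOT u OR t) — NOT u is true.
  18. (NOT q OR t OR u) — NOT q is true.
  19. (p OR s OR NOT u) — NOT u is true.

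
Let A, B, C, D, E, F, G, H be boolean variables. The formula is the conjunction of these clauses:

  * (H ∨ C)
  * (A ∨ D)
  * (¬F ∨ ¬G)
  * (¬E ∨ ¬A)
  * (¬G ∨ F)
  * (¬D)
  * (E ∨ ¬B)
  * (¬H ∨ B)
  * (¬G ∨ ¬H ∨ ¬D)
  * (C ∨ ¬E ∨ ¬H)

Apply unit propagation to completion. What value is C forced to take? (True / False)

True

Unit clause (¬D) sets D = False.
In (A ∨ D), D is now false; A must hold, so A = True.
In (¬E ∨ ¬A), ¬A is now false; ¬E must hold, so E = False.
(¬B ∨ E) with E = False leaves only ¬B, so B = False.
(¬H ∨ B) with B = False leaves only ¬H, so H = False.
From (C ∨ H) and H = False: C = True.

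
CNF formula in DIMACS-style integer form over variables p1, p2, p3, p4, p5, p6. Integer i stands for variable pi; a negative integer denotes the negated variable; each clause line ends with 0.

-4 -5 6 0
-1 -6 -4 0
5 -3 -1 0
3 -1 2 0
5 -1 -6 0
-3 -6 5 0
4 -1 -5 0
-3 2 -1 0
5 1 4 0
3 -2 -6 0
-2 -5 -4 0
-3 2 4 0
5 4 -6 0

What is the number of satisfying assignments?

14

Case analysis on p5 and p1:
  p5=1, p1=1: a clause becomes empty — 0.
  p5=1, p1=0: 7 of the 16 assignments to (p2,p3,p4,p6) work.
  p5=0, p1=1: remaining (p2,p3,p4,p6) ∈ {(1,0,0,0); (1,0,1,0)} — 2.
  p5=0, p1=0: 5 of the 16 assignments to (p2,p3,p4,p6) work.
Total: 0 + 7 + 2 + 5 = 14.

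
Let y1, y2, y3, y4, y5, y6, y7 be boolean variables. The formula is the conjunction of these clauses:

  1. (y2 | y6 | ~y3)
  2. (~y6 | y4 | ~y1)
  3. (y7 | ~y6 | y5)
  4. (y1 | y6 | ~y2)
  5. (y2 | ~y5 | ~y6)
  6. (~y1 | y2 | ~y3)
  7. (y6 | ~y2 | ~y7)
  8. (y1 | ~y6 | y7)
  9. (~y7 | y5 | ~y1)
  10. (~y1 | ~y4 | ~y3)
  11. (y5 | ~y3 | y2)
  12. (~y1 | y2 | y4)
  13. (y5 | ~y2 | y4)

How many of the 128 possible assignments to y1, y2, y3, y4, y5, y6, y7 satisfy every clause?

25

Split on y2, then y1.
  y2=T, y1=T: 6 of the 32 assignments to (y3,y4,y5,y6,y7) work.
  y2=T, y1=F: y3 free; 3 ways for (y4,y5,y6,y7) × 2^1 = 6.
  y2=F, y1=T: remaining (y3,y4,y5,y6,y7) ∈ {(F,T,F,F,F); (F,T,T,F,F); (F,T,T,F,T)} — 3.
  y2=F, y1=F: y4 free; 5 ways for (y3,y5,y6,y7) × 2^1 = 10.
Total: 6 + 6 + 3 + 10 = 25.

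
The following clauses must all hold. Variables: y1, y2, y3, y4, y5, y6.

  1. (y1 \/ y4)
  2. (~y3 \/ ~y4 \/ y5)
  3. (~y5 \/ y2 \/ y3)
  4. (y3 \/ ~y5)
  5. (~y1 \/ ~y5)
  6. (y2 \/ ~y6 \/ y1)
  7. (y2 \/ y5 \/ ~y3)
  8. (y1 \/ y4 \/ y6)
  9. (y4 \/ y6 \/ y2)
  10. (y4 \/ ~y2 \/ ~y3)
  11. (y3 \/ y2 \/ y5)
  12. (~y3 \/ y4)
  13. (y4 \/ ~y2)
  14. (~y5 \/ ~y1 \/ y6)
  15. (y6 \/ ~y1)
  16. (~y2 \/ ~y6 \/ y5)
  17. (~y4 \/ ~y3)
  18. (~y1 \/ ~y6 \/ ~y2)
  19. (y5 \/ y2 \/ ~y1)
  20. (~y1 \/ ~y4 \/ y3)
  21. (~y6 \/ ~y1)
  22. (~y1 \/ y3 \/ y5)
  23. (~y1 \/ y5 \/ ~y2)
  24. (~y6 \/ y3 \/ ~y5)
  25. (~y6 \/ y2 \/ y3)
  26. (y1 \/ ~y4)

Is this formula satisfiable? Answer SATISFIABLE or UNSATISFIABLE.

y1 = True:
  propagation gives y5=False, y6=True; an empty clause results — contradiction.
y1 = False:
  propagation gives y4=True; an empty clause results — contradiction.
Every branch closes, so no satisfying assignment exists.

UNSATISFIABLE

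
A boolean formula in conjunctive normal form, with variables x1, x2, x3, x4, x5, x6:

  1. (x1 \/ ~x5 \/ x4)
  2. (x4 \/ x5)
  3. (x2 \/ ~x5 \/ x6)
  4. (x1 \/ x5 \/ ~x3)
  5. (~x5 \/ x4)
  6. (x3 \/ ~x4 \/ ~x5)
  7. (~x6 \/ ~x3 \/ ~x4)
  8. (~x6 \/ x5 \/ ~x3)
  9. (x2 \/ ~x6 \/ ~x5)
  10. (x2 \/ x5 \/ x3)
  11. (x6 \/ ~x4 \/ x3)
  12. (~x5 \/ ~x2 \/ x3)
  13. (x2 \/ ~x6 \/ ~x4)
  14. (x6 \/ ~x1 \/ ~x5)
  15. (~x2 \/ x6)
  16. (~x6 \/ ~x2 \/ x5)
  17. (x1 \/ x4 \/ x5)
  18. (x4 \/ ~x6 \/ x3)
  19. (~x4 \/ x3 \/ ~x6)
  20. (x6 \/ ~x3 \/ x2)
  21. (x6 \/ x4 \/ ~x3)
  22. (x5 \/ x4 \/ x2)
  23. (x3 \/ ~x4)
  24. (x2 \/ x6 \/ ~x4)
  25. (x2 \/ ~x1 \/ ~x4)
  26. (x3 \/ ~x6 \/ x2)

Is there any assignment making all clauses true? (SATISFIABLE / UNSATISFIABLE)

x4 = True:
  propagation gives x3=True, x6=False, x2=False; an empty clause results — contradiction.
x4 = False:
  propagation gives x5=True; an empty clause results — contradiction.
Every branch closes, so no satisfying assignment exists.

UNSATISFIABLE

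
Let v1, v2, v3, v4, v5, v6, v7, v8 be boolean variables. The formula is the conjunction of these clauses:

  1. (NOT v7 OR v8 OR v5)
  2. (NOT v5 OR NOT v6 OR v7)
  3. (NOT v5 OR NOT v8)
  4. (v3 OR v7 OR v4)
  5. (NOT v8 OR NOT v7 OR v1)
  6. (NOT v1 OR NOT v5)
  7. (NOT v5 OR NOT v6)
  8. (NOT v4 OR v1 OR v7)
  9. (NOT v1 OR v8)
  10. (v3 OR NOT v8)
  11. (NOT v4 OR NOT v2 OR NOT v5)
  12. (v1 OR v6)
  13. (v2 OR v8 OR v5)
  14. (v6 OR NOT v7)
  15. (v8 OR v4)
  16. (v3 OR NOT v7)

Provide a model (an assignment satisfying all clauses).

v3 occurs only positively in the remaining clauses — set v3 = True.
Set v1 = False and propagate.
  then v6 is forced to True.
  then v5 is forced to False.
Set v2 = True and propagate.
Try v4 = False.
  then v8 is forced to True.
  then v7 is forced to False.

v1 = False, v2 = True, v3 = True, v4 = False, v5 = False, v6 = True, v7 = False, v8 = True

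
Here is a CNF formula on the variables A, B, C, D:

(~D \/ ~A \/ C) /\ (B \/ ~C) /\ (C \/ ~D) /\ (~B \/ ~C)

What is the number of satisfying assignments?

4

The models are:
  A=0 B=0 C=0 D=0
  A=0 B=1 C=0 D=0
  A=1 B=0 C=0 D=0
  A=1 B=1 C=0 D=0
Count: 4.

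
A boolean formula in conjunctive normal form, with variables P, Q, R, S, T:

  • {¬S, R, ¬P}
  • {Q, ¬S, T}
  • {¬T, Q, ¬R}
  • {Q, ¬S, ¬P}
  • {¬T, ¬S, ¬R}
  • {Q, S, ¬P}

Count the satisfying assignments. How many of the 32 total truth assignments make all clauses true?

Split on S, then Q.
  S=1, Q=1: remaining (P,R,T) ∈ {(0,0,0); (0,0,1); (0,1,0); (1,1,0)} — 4.
  S=1, Q=0: remaining (P,R,T) ∈ {(0,0,1)} — 1.
  S=0, Q=1: P, R, T free → 2^3 = 8.
  S=0, Q=0: remaining (P,R,T) ∈ {(0,0,0); (0,0,1); (0,1,0)} — 3.
Total: 4 + 1 + 8 + 3 = 16.

16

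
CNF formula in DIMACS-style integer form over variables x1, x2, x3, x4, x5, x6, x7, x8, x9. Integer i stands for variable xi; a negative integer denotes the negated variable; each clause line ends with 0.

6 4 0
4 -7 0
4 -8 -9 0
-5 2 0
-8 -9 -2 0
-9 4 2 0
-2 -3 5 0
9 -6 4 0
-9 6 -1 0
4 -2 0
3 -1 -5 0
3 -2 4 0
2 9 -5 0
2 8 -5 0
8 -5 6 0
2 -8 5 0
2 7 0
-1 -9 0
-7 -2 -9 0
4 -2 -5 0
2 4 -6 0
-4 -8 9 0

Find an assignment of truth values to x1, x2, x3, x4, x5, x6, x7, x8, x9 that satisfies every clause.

Branch on x1: take x1 = True.
  then x9 is forced to False.
Set x2 = True and propagate.
  then x4 is forced to True.
  then x8 is forced to False.
Branch on x3: take x3 = True.
  then x5 is forced to True.
  then x6 is forced to True.
x7 is now unconstrained; take x7 = False.
Check each clause:
  1. (x6 OR x4) — x4 is true.
  2. (x4 OR NOT x7) — NOT x7 is true.
  3. (x4 OR NOT x9 OR NOT x8) — NOT x8 is true.
  4. (x2 OR NOT x5) — x2 is true.
  5. (NOT x9 OR NOT x8 OR NOT x2) — NOT x8 is true.
  6. (x2 OR NOT x9 OR x4) — x2 is true.
  7. (x5 OR NOT x2 OR NOT x3) — x5 is true.
  8. (NOT x6 OR x4 OR x9) — x4 is true.
  9. (NOT x1 OR x6 OR NOT x9) — NOT x9 is true.
  10. (x4 OR NOT x2) — x4 is true.
  11. (NOT x1 OR x3 OR NOT x5) — x3 is true.
  12. (x3 OR NOT x2 OR x4) — x3 is true.
  13. (x9 OR x2 OR NOT x5) — x2 is true.
  14. (x8 OR NOT x5 OR x2) — x2 is true.
  15. (x8 OR x6 OR NOT x5) — x6 is true.
  16. (NOT x8 OR x5 OR x2) — NOT x8 is true.
  17. (x7 OR x2) — x2 is true.
  18. (NOT x9 OR NOT x1) — NOT x9 is true.
  19. (NOT x2 OR NOT x9 OR NOT x7) — NOT x7 is true.
  20. (NOT x5 OR x4 OR NOT x2) — x4 is true.
  21. (x4 OR x2 OR NOT x6) — x2 is true.
  22. (NOT x8 OR x9 OR NOT x4) — NOT x8 is true.

x1=True  x2=True  x3=True  x4=True  x5=True  x6=True  x7=False  x8=False  x9=False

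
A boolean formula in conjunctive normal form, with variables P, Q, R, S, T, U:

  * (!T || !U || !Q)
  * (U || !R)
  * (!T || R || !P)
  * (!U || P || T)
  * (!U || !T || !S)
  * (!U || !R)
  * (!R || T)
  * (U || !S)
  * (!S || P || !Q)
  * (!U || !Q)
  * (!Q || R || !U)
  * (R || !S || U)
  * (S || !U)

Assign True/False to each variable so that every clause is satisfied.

Try P = False.
The remaining clauses are satisfied by Q = True, R = False, S = False, T = False, U = False.
Every clause has at least one true literal under this assignment.

P=False, Q=True, R=False, S=False, T=False, U=False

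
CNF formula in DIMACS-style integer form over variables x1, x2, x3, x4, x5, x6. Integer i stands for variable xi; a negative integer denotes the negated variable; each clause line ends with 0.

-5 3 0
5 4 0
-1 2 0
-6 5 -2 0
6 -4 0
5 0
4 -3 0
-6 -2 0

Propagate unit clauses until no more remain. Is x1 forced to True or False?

False

(x5) stands alone — x5 = True.
In (!x5 || x3), !x5 is now false; x3 must hold, so x3 = True.
(!x3 || x4): since x3 = True, the clause reduces to (x4). x4 = True.
In (x6 || !x4), !x4 is now false; x6 must hold, so x6 = True.
(!x2 || !x6) with x6 = True leaves only !x2, so x2 = False.
(!x1 || x2): since x2 = False, the clause reduces to (!x1). x1 = False.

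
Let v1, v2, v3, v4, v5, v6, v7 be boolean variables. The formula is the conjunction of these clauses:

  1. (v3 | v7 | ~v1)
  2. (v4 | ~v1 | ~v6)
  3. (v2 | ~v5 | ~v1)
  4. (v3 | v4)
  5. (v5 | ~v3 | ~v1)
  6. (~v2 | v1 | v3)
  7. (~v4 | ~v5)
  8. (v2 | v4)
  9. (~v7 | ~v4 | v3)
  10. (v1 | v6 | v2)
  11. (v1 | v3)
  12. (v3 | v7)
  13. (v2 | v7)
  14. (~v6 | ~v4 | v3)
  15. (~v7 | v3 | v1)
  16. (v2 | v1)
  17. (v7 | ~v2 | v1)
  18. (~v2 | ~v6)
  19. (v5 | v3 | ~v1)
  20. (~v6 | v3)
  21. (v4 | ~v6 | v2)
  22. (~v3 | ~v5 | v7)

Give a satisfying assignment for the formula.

v1 = F, v2 = T, v3 = T, v4 = F, v5 = F, v6 = F, v7 = T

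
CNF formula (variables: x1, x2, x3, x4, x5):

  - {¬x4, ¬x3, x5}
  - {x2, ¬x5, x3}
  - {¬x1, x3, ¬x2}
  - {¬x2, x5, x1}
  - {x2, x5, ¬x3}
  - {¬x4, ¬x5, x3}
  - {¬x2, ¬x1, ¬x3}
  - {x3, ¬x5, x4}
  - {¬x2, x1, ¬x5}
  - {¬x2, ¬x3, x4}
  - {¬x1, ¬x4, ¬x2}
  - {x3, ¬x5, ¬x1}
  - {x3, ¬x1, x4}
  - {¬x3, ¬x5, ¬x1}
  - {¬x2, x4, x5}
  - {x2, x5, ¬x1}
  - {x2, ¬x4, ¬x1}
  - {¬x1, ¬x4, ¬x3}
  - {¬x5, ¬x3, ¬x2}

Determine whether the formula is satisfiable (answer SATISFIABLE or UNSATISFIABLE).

SATISFIABLE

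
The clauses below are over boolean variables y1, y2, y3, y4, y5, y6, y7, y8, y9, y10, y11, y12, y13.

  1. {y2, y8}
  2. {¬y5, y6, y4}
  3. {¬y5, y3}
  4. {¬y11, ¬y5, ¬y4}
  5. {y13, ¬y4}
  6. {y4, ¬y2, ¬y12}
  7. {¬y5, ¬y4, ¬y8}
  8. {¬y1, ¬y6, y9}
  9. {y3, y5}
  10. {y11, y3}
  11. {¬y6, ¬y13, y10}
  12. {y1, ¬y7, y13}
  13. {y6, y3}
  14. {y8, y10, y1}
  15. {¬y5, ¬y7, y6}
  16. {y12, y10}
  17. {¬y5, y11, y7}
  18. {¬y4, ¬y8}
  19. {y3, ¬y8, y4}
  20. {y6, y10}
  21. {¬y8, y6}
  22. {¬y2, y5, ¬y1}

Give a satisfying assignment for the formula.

Pure literal: y3 appears only positively; assign y3 = True.
y10 occurs only positively in the remaining clauses — set y10 = True.
Try y1 = False.
Set y2 = True and propagate.
The remaining clauses are satisfied by y4 = True, y5 = False, y6 = False, y7 = True, y8 = False, y9 = False, y11 = True, y12 = True, y13 = True.
Every clause has at least one true literal under this assignment.
Check each clause:
  1. {y8, y2} — y2 is true.
  2. {y4, y6, ¬y5} — ¬y5 is true.
  3. {¬y5, y3} — y3 is true.
  4. {¬y11, ¬y4, ¬y5} — ¬y5 is true.
  5. {y13, ¬y4} — y13 is true.
  6. {¬y2, ¬y12, y4} — y4 is true.
  7. {¬y8, ¬y4, ¬y5} — ¬y8 is true.
  8. {y9, ¬y6, ¬y1} — ¬y6 is true.
  9. {y5, y3} — y3 is true.
  10. {y3, y11} — y11 is true.
  11. {y10, ¬y13, ¬y6} — y10 is true.
  12. {y1, y13, ¬y7} — y13 is true.
  13. {y3, y6} — y3 is true.
  14. {y1, y8, y10} — y10 is true.
  15. {¬y7, ¬y5, y6} — ¬y5 is true.
  16. {y12, y10} — y10 is true.
  17. {y11, ¬y5, y7} — y11 is true.
  18. {¬y8, ¬y4} — ¬y8 is true.
  19. {y4, ¬y8, y3} — ¬y8 is true.
  20. {y6, y10} — y10 is true.
  21. {y6, ¬y8} — ¬y8 is true.
  22. {y5, ¬y1, ¬y2} — ¬y1 is true.

y1=F  y2=T  y3=T  y4=T  y5=F  y6=F  y7=T  y8=F  y9=F  y10=T  y11=T  y12=T  y13=T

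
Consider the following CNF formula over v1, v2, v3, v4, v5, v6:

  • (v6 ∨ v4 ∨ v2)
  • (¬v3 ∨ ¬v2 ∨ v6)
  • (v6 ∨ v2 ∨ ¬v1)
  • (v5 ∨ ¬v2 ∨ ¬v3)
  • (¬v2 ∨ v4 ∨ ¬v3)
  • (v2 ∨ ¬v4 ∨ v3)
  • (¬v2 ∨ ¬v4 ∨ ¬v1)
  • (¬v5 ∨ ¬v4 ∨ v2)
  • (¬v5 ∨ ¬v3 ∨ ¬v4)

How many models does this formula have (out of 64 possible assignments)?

Case analysis on v2 and v4:
  v2=T, v4=T: remaining (v1,v3,v5,v6) ∈ {(F,F,F,F); (F,F,F,T); (F,F,T,F); (F,F,T,T)} — 4.
  v2=T, v4=F: forces v3=F; v1, v5, v6 free → 2^3 = 8.
  v2=F, v4=T: remaining (v1,v3,v5,v6) ∈ {(F,T,F,F); (F,T,F,T); (T,T,F,T)} — 3.
  v2=F, v4=F: forces v6=T; v1, v3, v5 free → 2^3 = 8.
Total: 4 + 8 + 3 + 8 = 23.

23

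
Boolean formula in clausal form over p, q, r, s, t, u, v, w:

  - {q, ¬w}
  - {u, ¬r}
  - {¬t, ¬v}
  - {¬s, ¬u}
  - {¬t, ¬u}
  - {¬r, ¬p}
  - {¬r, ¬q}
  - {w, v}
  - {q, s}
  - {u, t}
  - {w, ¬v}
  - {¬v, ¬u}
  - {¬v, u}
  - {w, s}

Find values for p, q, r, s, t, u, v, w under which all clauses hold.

r occurs only negated in the remaining clauses — set r = False.
Set q = True and propagate.
Branch on s: take s = False.
  then w is forced to True.
Try t = True.
  then v is forced to False.
  then u is forced to False.
p is now unconstrained; take p = True.
Every clause has at least one true literal under this assignment.
Check each clause:
  1. {q, ¬w} — q is true.
  2. {u, ¬r} — ¬r is true.
  3. {¬v, ¬t} — ¬v is true.
  4. {¬u, ¬s} — ¬u is true.
  5. {¬t, ¬u} — ¬u is true.
  6. {¬p, ¬r} — ¬r is true.
  7. {¬q, ¬r} — ¬r is true.
  8. {v, w} — w is true.
  9. {q, s} — q is true.
  10. {t, u} — t is true.
  11. {¬v, w} — w is true.
  12. {¬u, ¬v} — ¬v is true.
  13. {¬v, u} — ¬v is true.
  14. {s, w} — w is true.

p=True, q=True, r=False, s=False, t=True, u=False, v=False, w=True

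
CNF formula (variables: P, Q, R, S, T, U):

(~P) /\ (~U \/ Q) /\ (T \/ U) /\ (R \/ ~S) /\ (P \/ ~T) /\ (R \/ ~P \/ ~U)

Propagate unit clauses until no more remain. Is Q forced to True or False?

(~P) stands alone — P = False.
In (P \/ ~T), P is now false; ~T must hold, so T = False.
From (U \/ T) and T = False: U = True.
In (~U \/ Q), ~U is now false; Q must hold, so Q = True.

True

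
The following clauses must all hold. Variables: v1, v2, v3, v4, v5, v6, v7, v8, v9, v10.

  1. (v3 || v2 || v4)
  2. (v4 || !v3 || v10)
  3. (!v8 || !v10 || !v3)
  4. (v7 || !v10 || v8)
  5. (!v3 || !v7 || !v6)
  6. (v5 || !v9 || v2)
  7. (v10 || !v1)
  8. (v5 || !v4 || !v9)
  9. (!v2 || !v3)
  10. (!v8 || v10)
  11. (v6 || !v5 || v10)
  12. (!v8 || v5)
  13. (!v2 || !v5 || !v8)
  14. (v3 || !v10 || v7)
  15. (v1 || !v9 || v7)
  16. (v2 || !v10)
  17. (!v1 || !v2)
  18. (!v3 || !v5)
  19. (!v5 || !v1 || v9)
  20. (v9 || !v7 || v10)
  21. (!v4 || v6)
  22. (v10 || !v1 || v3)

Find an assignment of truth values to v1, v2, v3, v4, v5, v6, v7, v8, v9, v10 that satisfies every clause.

v1 = False  v2 = True  v3 = False  v4 = False  v5 = False  v6 = True  v7 = True  v8 = False  v9 = True  v10 = False

Check each clause:
  1. (v3 || v4 || v2) — v2 is true.
  2. (v4 || v10 || !v3) — !v3 is true.
  3. (!v3 || !v10 || !v8) — !v8 is true.
  4. (v7 || !v10 || v8) — !v10 is true.
  5. (!v7 || !v6 || !v3) — !v3 is true.
  6. (v2 || v5 || !v9) — v2 is true.
  7. (!v1 || v10) — !v1 is true.
  8. (v5 || !v4 || !v9) — !v4 is true.
  9. (!v3 || !v2) — !v3 is true.
  10. (v10 || !v8) — !v8 is true.
  11. (v10 || !v5 || v6) — !v5 is true.
  12. (v5 || !v8) — !v8 is true.
  13. (!v5 || !v2 || !v8) — !v8 is true.
  14. (!v10 || v7 || v3) — !v10 is true.
  15. (v1 || v7 || !v9) — v7 is true.
  16. (v2 || !v10) — v2 is true.
  17. (!v2 || !v1) — !v1 is true.
  18. (!v3 || !v5) — !v5 is true.
  19. (v9 || !v5 || !v1) — v9 is true.
  20. (!v7 || v10 || v9) — v9 is true.
  21. (!v4 || v6) — !v4 is true.
  22. (!v1 || v3 || v10) — !v1 is true.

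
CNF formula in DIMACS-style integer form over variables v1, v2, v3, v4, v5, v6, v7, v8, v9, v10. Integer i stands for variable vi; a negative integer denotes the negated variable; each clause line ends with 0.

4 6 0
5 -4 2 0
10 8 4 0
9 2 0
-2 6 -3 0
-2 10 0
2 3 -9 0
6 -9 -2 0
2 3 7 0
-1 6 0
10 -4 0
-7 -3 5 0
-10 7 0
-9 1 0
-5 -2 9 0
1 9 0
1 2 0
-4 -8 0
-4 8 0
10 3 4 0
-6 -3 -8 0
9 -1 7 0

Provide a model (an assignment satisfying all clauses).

v1 = True, v2 = False, v3 = True, v4 = False, v5 = True, v6 = True, v7 = True, v8 = False, v9 = True, v10 = True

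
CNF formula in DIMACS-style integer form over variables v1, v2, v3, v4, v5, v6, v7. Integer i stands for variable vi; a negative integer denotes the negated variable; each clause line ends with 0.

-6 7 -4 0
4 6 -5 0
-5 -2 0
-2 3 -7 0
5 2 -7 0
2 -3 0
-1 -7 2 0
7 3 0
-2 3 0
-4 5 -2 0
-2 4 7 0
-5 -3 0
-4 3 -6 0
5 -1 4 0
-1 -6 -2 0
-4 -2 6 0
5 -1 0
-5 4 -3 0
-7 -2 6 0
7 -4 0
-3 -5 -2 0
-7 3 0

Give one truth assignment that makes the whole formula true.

v1 = False  v2 = True  v3 = True  v4 = False  v5 = False  v6 = True  v7 = True

Check each clause:
  1. (~v4 | ~v6 | v7) — ~v4 is true.
  2. (~v5 | v4 | v6) — ~v5 is true.
  3. (~v2 | ~v5) — ~v5 is true.
  4. (~v2 | v3 | ~v7) — v3 is true.
  5. (~v7 | v5 | v2) — v2 is true.
  6. (~v3 | v2) — v2 is true.
  7. (~v7 | ~v1 | v2) — v2 is true.
  8. (v3 | v7) — v3 is true.
  9. (~v2 | v3) — v3 is true.
  10. (~v4 | ~v2 | v5) — ~v4 is true.
  11. (v4 | v7 | ~v2) — v7 is true.
  12. (~v3 | ~v5) — ~v5 is true.
  13. (v3 | ~v6 | ~v4) — v3 is true.
  14. (v4 | v5 | ~v1) — ~v1 is true.
  15. (~v6 | ~v2 | ~v1) — ~v1 is true.
  16. (v6 | ~v2 | ~v4) — ~v4 is true.
  17. (~v1 | v5) — ~v1 is true.
  18. (v4 | ~v3 | ~v5) — ~v5 is true.
  19. (~v2 | ~v7 | v6) — v6 is true.
  20. (~v4 | v7) — ~v4 is true.
  21. (~v3 | ~v5 | ~v2) — ~v5 is true.
  22. (v3 | ~v7) — v3 is true.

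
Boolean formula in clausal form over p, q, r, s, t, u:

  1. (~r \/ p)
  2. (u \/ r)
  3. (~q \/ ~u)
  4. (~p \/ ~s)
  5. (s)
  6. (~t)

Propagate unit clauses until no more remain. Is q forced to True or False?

(s) stands alone — s = True.
From (~p \/ ~s) and s = True: p = False.
(p \/ ~r) with p = False leaves only ~r, so r = False.
From (r \/ u) and r = False: u = True.
From (~u \/ ~q) and u = True: q = False.

False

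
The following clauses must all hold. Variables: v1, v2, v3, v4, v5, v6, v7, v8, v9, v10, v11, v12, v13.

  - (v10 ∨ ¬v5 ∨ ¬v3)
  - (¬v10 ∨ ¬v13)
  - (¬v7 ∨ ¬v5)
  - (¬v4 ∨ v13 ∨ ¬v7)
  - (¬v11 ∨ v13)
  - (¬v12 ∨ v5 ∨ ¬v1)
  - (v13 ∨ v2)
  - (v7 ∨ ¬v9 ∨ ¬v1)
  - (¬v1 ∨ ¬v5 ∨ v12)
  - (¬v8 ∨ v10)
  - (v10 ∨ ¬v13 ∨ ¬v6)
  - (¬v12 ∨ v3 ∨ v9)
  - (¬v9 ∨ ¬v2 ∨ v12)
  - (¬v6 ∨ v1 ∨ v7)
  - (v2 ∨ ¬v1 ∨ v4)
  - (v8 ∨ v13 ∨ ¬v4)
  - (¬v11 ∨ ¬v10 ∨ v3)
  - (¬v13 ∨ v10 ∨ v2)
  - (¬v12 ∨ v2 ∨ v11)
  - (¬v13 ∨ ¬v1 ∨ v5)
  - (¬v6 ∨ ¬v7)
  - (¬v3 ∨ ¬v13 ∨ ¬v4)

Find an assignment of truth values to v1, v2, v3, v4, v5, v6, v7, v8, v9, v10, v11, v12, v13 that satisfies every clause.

v1=True, v2=True, v3=True, v4=False, v5=True, v6=True, v7=False, v8=False, v9=False, v10=True, v11=False, v12=True, v13=False

Set v1 = True and propagate.
Set v2 = True and propagate.
For the remaining variables, v3 = True, v4 = False, v5 = True, v6 = True, v7 = False, v8 = False, v9 = False, v10 = True, v11 = False, v12 = True, v13 = False works.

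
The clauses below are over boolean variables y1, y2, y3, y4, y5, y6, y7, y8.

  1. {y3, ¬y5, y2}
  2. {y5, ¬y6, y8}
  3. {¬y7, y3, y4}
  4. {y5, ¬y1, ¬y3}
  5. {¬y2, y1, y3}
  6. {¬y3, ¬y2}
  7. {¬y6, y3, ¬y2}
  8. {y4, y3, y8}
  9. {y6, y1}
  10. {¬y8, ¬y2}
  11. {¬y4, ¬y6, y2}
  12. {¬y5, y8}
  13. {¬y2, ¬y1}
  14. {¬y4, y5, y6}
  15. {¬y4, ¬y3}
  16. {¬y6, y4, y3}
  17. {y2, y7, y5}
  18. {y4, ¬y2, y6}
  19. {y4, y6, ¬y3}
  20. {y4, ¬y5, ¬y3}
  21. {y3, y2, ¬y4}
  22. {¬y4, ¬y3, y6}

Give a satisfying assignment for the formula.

y1=0, y2=0, y3=1, y4=0, y5=0, y6=1, y7=1, y8=1

Set y1 = False and propagate.
  then y6 is forced to True.
The remaining clauses are satisfied by y2 = False, y3 = True, y4 = False, y5 = False, y7 = True, y8 = True.
Every clause has at least one true literal under this assignment.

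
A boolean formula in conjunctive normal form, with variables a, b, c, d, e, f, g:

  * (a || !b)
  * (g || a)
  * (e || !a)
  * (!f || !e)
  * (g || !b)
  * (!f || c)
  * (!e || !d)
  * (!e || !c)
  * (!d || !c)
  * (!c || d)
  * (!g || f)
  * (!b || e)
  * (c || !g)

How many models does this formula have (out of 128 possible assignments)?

The models are:
  a=T b=F c=F d=F e=T f=F g=F
Count: 1.

1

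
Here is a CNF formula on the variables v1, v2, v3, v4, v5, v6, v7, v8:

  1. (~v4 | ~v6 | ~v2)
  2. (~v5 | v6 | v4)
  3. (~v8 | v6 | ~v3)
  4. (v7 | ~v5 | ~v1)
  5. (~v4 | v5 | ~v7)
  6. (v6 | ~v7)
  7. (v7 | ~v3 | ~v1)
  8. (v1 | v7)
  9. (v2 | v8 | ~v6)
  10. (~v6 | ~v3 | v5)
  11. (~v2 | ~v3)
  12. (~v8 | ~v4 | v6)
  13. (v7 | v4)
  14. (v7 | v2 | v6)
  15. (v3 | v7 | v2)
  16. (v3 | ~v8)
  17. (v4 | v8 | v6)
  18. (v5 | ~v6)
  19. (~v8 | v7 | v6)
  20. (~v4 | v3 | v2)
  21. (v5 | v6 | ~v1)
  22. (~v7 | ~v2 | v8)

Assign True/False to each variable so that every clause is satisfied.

v1 = F, v2 = F, v3 = T, v4 = T, v5 = T, v6 = T, v7 = T, v8 = T

Check each clause:
  1. (~v4 | ~v2 | ~v6) — ~v2 is true.
  2. (~v5 | v6 | v4) — v4 is true.
  3. (~v8 | v6 | ~v3) — v6 is true.
  4. (~v1 | ~v5 | v7) — ~v1 is true.
  5. (~v4 | ~v7 | v5) — v5 is true.
  6. (~v7 | v6) — v6 is true.
  7. (v7 | ~v3 | ~v1) — ~v1 is true.
  8. (v7 | v1) — v7 is true.
  9. (v2 | ~v6 | v8) — v8 is true.
  10. (~v3 | ~v6 | v5) — v5 is true.
  11. (~v3 | ~v2) — ~v2 is true.
  12. (v6 | ~v8 | ~v4) — v6 is true.
  13. (v4 | v7) — v4 is true.
  14. (v6 | v7 | v2) — v6 is true.
  15. (v2 | v3 | v7) — v3 is true.
  16. (v3 | ~v8) — v3 is true.
  17. (v6 | v4 | v8) — v8 is true.
  18. (v5 | ~v6) — v5 is true.
  19. (~v8 | v6 | v7) — v6 is true.
  20. (v2 | v3 | ~v4) — v3 is true.
  21. (v5 | v6 | ~v1) — v5 is true.
  22. (~v7 | v8 | ~v2) — v8 is true.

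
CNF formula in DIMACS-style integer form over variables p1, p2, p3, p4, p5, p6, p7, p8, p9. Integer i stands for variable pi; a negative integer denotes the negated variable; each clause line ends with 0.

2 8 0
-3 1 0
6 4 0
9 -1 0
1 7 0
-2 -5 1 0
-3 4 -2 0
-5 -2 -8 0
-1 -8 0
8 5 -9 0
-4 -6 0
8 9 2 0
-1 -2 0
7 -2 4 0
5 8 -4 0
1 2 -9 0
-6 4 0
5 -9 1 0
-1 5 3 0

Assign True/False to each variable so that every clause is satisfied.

Pure literal: p7 appears only positively; assign p7 = True.
Set p1 = False and propagate.
  then p3 is forced to False.
Try p2 = False.
  then p8 is forced to True.
  then p9 is forced to False.
For the remaining variables, p4 = True, p5 = True, p6 = False works.

p1=0, p2=0, p3=0, p4=1, p5=1, p6=0, p7=1, p8=1, p9=0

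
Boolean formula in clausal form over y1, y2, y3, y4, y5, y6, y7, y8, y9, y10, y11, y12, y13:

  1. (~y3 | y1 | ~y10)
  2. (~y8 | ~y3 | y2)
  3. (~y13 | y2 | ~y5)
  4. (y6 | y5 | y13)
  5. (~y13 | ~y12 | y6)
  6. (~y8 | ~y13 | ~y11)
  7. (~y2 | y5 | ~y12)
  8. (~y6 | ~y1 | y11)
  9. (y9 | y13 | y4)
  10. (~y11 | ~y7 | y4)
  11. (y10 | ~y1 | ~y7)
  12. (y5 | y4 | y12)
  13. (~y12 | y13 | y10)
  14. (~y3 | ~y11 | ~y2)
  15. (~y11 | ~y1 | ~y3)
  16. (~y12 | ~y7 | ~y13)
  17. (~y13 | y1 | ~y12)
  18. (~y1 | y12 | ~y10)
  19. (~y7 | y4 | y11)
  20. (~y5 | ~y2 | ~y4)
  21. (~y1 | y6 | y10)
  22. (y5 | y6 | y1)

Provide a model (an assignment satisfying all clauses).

y1 = True, y2 = False, y3 = False, y4 = True, y5 = False, y6 = True, y7 = False, y8 = True, y9 = True, y10 = True, y11 = True, y12 = True, y13 = False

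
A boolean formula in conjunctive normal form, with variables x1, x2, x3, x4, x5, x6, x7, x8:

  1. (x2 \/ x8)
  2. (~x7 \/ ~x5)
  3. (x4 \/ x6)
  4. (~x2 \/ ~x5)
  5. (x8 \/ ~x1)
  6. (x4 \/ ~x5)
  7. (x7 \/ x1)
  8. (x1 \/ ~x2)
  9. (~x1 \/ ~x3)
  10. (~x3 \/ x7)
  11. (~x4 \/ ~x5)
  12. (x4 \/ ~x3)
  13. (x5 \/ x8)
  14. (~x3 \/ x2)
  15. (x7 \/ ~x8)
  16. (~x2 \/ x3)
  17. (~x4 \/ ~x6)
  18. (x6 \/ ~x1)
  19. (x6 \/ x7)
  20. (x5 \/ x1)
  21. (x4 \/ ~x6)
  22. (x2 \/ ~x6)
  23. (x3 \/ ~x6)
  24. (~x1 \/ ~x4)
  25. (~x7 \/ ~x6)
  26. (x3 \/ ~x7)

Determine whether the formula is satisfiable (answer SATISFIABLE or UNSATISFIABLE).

x6 = True:
  propagation gives x4=False; an empty clause results — contradiction.
x6 = False:
  propagation gives x4=True, x5=False, x8=True, x7=True; an empty clause results — contradiction.
Every branch closes, so no satisfying assignment exists.

UNSATISFIABLE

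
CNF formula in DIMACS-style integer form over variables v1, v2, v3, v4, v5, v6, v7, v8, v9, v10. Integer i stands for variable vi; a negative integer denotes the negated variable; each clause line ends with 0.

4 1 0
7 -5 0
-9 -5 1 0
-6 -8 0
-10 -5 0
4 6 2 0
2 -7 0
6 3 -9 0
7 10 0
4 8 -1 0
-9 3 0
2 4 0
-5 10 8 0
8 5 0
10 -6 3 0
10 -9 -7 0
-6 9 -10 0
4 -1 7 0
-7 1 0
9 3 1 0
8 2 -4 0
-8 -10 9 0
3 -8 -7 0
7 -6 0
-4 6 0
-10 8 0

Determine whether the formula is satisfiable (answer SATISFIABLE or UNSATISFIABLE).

SATISFIABLE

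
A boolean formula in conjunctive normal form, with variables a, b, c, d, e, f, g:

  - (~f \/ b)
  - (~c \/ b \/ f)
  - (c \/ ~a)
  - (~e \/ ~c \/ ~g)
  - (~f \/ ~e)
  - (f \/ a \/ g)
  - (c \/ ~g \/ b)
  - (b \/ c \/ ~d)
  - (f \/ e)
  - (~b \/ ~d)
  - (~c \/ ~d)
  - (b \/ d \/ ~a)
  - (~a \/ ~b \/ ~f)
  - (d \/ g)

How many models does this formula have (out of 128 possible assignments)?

The models are:
  a=0 b=1 c=0 d=0 e=0 f=1 g=1
  a=0 b=1 c=0 d=0 e=1 f=0 g=1
  a=0 b=1 c=1 d=0 e=0 f=1 g=1
Count: 3.

3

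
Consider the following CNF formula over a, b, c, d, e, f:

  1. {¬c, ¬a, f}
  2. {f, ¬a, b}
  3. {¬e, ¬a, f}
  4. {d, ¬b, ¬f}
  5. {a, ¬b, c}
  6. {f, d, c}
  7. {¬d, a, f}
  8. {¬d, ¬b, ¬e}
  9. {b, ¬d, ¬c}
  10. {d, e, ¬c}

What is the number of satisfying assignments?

Split on d, then f.
  d=T, f=T: 7 of the 16 assignments to (a,b,c,e) work.
  d=T, f=F: remaining (a,b,c,e) ∈ {(T,T,F,F)} — 1.
  d=F, f=T: a free; 3 ways for (b,c,e) × 2^1 = 6.
  d=F, f=F: remaining (a,b,c,e) ∈ {(F,F,T,T); (F,T,T,T)} — 2.
Total: 7 + 1 + 6 + 2 = 16.

16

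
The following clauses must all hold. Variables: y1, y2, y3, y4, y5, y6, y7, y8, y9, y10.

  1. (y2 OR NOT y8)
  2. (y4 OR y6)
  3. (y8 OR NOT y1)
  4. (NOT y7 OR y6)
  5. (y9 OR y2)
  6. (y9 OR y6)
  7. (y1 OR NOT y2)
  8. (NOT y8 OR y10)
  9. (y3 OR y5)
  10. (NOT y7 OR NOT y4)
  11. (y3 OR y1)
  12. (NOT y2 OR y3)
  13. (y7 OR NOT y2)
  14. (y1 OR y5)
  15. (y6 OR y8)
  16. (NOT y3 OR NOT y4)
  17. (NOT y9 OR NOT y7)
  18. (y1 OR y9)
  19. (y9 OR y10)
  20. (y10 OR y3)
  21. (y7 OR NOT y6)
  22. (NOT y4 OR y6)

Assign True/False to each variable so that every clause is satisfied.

y1=1, y2=1, y3=1, y4=0, y5=0, y6=1, y7=1, y8=1, y9=0, y10=1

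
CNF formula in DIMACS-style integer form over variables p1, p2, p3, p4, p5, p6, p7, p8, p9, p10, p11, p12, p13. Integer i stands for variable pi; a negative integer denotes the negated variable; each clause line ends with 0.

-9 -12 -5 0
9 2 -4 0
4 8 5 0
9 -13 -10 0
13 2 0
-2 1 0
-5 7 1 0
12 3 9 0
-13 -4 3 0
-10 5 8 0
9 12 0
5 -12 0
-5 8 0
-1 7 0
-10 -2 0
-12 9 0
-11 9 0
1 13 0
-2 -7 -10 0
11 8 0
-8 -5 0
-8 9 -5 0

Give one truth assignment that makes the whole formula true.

Pure literal: p3 appears only positively; assign p3 = True.
p10 occurs only negated in the remaining clauses — set p10 = False.
Set p1 = False and propagate.
  then p2 is forced to False.
  then p13 is forced to True.
Try p4 = True.
  then p9 is forced to True.
The remaining clauses are satisfied by p5 = False, p6 = False, p7 = False, p8 = True, p11 = True, p12 = False.
Every clause has at least one true literal under this assignment.

p1=0, p2=0, p3=1, p4=1, p5=0, p6=0, p7=0, p8=1, p9=1, p10=0, p11=1, p12=0, p13=1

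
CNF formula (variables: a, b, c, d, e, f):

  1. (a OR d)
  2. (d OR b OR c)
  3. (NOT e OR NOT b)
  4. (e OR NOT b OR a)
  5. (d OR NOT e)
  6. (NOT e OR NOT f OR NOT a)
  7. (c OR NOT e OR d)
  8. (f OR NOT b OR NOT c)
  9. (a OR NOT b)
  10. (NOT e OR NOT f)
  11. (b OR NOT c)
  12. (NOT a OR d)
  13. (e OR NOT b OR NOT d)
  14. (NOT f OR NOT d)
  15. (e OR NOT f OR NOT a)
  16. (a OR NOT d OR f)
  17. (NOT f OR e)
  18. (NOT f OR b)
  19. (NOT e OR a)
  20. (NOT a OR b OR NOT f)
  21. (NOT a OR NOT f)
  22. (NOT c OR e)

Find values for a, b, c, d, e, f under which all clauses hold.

a=T  b=F  c=F  d=T  e=T  f=F

Check each clause:
  1. (a OR d) — a is true.
  2. (d OR b OR c) — d is true.
  3. (NOT e OR NOT b) — NOT b is true.
  4. (NOT b OR e OR a) — a is true.
  5. (NOT e OR d) — d is true.
  6. (NOT a OR NOT f OR NOT e) — NOT f is true.
  7. (d OR c OR NOT e) — d is true.
  8. (f OR NOT c OR NOT b) — NOT c is true.
  9. (a OR NOT b) — a is true.
  10. (NOT f OR NOT e) — NOT f is true.
  11. (NOT c OR b) — NOT c is true.
  12. (NOT a OR d) — d is true.
  13. (e OR NOT b OR NOT d) — e is true.
  14. (NOT d OR NOT f) — NOT f is true.
  15. (NOT a OR NOT f OR e) — NOT f is true.
  16. (a OR f OR NOT d) — a is true.
  17. (e OR NOT f) — NOT f is true.
  18. (b OR NOT f) — NOT f is true.
  19. (NOT e OR a) — a is true.
  20. (NOT a OR b OR NOT f) — NOT f is true.
  21. (NOT f OR NOT a) — NOT f is true.
  22. (e OR NOT c) — e is true.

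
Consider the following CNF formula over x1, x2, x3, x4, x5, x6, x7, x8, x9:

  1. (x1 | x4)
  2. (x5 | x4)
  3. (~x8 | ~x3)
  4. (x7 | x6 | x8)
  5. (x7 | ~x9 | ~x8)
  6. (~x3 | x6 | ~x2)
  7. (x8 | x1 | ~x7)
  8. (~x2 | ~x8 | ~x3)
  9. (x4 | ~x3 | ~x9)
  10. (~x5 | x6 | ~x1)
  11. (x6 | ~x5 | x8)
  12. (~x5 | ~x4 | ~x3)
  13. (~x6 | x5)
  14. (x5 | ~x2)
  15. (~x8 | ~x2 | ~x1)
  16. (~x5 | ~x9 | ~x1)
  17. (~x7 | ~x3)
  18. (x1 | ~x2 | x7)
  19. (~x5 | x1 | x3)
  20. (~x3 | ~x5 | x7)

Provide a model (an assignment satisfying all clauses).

x1=T, x2=F, x3=F, x4=T, x5=T, x6=T, x7=F, x8=F, x9=F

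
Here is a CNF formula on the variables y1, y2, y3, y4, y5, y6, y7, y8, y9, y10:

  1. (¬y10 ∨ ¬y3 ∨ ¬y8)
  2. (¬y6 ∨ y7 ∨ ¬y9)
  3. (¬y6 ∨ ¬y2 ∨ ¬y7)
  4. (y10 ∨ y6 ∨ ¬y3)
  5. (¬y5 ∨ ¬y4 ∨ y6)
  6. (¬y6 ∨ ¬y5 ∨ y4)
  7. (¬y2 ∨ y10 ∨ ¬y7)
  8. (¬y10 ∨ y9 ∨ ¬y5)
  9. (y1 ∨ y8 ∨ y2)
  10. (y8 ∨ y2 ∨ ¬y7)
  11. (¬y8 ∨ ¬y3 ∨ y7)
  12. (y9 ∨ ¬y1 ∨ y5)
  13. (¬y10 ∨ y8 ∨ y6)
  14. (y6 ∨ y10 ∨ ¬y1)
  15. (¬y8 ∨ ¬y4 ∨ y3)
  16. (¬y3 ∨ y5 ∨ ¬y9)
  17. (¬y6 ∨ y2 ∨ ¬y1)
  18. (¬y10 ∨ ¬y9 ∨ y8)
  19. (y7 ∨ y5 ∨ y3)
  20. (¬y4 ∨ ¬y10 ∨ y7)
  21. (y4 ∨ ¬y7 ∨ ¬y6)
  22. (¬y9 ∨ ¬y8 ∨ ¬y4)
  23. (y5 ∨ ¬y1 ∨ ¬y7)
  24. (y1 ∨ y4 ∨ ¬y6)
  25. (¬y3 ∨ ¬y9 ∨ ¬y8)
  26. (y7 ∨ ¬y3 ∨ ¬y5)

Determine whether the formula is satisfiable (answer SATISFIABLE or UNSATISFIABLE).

SATISFIABLE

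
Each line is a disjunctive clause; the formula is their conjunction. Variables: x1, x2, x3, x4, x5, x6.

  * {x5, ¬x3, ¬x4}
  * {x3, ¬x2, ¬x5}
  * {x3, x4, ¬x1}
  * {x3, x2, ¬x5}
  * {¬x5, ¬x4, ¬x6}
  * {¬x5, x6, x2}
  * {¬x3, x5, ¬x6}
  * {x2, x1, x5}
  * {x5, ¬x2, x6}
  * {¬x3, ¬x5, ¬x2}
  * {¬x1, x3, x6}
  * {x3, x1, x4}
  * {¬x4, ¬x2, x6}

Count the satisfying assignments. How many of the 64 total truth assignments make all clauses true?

The models are:
  x1=0 x2=0 x3=1 x4=0 x5=1 x6=1
  x1=0 x2=1 x3=0 x4=1 x5=0 x6=1
  x1=1 x2=0 x3=0 x4=1 x5=0 x6=1
  x1=1 x2=0 x3=1 x4=0 x5=0 x6=0
  x1=1 x2=0 x3=1 x4=0 x5=1 x6=1
  x1=1 x2=1 x3=0 x4=1 x5=0 x6=1
Count: 6.

6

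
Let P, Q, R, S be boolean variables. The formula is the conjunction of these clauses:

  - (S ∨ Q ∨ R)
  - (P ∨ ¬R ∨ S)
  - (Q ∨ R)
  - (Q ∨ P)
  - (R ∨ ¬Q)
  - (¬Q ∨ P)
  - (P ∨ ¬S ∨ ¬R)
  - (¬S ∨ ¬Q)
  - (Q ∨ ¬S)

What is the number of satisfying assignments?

2

Satisfying assignments:
  P=T Q=F R=T S=F
  P=T Q=T R=T S=F
That's 2 in total.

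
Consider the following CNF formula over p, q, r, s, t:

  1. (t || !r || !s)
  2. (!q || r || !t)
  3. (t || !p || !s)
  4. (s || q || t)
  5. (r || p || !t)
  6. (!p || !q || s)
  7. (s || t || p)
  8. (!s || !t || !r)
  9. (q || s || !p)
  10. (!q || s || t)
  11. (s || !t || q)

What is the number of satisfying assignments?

Satisfying assignments:
  p=0 q=0 r=0 s=1 t=0
  p=0 q=1 r=0 s=1 t=0
  p=0 q=1 r=1 s=0 t=1
  p=1 q=0 r=0 s=1 t=1
That's 4 in total.

4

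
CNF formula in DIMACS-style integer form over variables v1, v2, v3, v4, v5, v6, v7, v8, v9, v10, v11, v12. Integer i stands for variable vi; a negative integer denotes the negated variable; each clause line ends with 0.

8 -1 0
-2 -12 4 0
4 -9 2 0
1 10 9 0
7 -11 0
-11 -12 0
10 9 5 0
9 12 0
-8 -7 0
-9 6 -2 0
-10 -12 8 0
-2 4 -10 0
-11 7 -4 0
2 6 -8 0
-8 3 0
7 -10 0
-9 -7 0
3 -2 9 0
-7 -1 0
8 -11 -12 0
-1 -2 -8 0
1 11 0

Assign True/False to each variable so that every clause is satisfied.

v1=T, v2=F, v3=T, v4=F, v5=T, v6=T, v7=F, v8=T, v9=F, v10=F, v11=F, v12=T

Pure literal: v3 appears only positively; assign v3 = True.
Pure literal: v5 appears only positively; assign v5 = True.
Try v1 = True.
  then v8 is forced to True.
  then v7 is forced to False.
  then v11 is forced to False.
  then v10 is forced to False.
  then v2 is forced to False.
  then v6 is forced to True.
Set v4 = False and propagate.
  then v9 is forced to False.
  then v12 is forced to True.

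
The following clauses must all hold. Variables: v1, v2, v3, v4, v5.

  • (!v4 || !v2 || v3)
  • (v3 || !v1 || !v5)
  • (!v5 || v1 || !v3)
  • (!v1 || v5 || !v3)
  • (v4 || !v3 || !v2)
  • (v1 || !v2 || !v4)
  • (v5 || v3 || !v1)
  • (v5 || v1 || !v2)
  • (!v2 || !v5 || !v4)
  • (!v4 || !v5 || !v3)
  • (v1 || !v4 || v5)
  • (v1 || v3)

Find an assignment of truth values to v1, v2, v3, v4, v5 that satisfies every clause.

Pure literal: v2 appears only negated; assign v2 = False.
Try v1 = True.
Branch on v3: take v3 = True.
  then v5 is forced to True.
  then v4 is forced to False.

v1 = True, v2 = False, v3 = True, v4 = False, v5 = True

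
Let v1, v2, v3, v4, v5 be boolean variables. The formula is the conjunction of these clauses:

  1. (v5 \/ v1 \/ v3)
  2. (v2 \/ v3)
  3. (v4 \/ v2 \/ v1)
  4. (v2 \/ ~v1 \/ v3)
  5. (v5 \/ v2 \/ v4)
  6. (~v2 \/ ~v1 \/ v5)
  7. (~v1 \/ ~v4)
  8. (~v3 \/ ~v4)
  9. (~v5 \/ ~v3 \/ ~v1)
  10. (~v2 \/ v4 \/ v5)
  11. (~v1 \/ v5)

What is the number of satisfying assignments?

Satisfying assignments:
  v1=F v2=T v3=F v4=F v5=T
  v1=F v2=T v3=F v4=T v5=T
  v1=F v2=T v3=T v4=F v5=T
  v1=T v2=T v3=F v4=F v5=T
Count: 4.

4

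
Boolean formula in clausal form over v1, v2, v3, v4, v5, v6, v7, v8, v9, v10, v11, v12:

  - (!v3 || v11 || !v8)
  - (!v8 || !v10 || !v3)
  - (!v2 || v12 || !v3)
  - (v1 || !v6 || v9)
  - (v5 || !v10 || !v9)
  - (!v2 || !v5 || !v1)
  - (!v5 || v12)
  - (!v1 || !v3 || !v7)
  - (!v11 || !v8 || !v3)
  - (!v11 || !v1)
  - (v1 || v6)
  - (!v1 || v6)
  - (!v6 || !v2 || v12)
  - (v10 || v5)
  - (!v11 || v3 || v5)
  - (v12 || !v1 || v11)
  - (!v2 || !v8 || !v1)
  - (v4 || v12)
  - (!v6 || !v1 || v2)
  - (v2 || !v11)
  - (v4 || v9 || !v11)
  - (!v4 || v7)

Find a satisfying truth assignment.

v8 occurs only negated in the remaining clauses — set v8 = False.
v12 occurs only positively in the remaining clauses — set v12 = True.
Try v1 = True.
  then v11 is forced to False.
  then v6 is forced to True.
  then v2 is forced to True.
  then v5 is forced to False.
  then v10 is forced to True.
  then v9 is forced to False.
For the remaining variables, v3 = True, v4 = False, v7 = False works.
Every clause has at least one true literal under this assignment.
Check each clause:
  1. (v11 || !v3 || !v8) — !v8 is true.
  2. (!v10 || !v3 || !v8) — !v8 is true.
  3. (!v2 || v12 || !v3) — v12 is true.
  4. (!v6 || v9 || v1) — v1 is true.
  5. (!v9 || v5 || !v10) — !v9 is true.
  6. (!v2 || !v5 || !v1) — !v5 is true.
  7. (v12 || !v5) — !v5 is true.
  8. (!v3 || !v1 || !v7) — !v7 is true.
  9. (!v3 || !v11 || !v8) — !v8 is true.
  10. (!v11 || !v1) — !v11 is true.
  11. (v1 || v6) — v1 is true.
  12. (v6 || !v1) — v6 is true.
  13. (!v2 || !v6 || v12) — v12 is true.
  14. (v5 || v10) — v10 is true.
  15. (v5 || !v11 || v3) — !v11 is true.
  16. (v12 || v11 || !v1) — v12 is true.
  17. (!v1 || !v2 || !v8) — !v8 is true.
  18. (v4 || v12) — v12 is true.
  19. (v2 || !v6 || !v1) — v2 is true.
  20. (v2 || !v11) — v2 is true.
  21. (v4 || v9 || !v11) — !v11 is true.
  22. (!v4 || v7) — !v4 is true.

v1=T  v2=T  v3=T  v4=F  v5=F  v6=T  v7=F  v8=F  v9=F  v10=T  v11=F  v12=T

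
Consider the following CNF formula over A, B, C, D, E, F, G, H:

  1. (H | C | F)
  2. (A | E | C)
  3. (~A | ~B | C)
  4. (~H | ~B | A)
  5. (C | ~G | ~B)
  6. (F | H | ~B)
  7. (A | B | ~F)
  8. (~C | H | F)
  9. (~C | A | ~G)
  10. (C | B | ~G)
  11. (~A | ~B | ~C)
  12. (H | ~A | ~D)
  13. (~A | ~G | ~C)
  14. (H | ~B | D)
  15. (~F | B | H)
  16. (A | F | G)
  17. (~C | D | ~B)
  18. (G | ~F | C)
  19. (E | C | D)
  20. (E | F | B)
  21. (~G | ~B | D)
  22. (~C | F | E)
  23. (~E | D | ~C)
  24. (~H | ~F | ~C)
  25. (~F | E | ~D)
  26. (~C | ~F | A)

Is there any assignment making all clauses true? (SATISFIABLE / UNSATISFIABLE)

Branch on A: take A = True.
Branch on B: take B = False.
The remaining clauses are satisfied by C = True, D = True, E = True, F = False, G = False, H = True.
Every clause has at least one true literal under this assignment.
So A = True  B = False  C = True  D = True  E = True  F = False  G = False  H = True is a satisfying assignment.

SATISFIABLE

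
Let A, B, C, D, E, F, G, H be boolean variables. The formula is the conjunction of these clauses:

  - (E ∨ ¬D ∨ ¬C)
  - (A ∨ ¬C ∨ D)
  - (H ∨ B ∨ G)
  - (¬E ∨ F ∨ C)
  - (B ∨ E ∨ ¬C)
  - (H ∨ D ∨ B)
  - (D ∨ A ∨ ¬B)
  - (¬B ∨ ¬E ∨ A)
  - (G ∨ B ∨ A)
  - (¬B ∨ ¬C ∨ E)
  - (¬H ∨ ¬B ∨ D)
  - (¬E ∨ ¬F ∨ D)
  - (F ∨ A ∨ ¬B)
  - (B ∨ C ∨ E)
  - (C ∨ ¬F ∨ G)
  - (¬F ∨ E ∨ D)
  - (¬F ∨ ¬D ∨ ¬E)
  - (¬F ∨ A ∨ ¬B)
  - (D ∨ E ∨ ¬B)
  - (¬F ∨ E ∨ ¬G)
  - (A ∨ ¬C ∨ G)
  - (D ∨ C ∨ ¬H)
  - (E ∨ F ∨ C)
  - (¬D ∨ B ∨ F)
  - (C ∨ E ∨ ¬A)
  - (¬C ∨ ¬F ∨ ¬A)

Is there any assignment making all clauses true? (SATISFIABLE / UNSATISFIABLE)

Set A = True and propagate.
Try B = False.
The remaining clauses are satisfied by C = True, D = False, E = True, F = False, G = True, H = True.
So A = 1, B = 0, C = 1, D = 0, E = 1, F = 0, G = 1, H = 1 is a satisfying assignment.

SATISFIABLE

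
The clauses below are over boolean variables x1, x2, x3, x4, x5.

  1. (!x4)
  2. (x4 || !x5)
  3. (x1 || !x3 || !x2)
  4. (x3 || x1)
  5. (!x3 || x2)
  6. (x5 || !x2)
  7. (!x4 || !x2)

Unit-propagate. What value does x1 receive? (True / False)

Unit clause (!x4) sets x4 = False.
From (!x5 || x4) and x4 = False: x5 = False.
(x5 || !x2) with x5 = False leaves only !x2, so x2 = False.
In (!x3 || x2), x2 is now false; !x3 must hold, so x3 = False.
From (x3 || x1) and x3 = False: x1 = True.

True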